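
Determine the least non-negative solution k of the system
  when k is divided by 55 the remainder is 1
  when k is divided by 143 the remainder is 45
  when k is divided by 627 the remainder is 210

14631

Combine the congruences pairwise.
gcd(55, 143) = 11 and 11 | (45 − 1), so the pair is consistent; merging gives k ≡ 331 (mod 715), where 715 = lcm(55, 143).
gcd(715, 627) = 11 and 11 | (210 − 331), so the pair is consistent; merging gives k ≡ 14631 (mod 40755), where 40755 = lcm(715, 627).
The solution is unique modulo lcm(55, 143, 627) = 40755.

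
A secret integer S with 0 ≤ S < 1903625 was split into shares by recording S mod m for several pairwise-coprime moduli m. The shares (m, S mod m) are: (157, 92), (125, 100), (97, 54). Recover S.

780225

The moduli are pairwise coprime; N = 157·125·97 = 1903625.
N/157 = 12125; 12125 ≡ 36 (mod 157); 36·48 ≡ 1, so inverse 48.
N/125 = 15229; 15229 ≡ 104 (mod 125); 104·119 ≡ 1, so inverse 119.
N/97 = 19625; 19625 ≡ 31 (mod 97); 31·72 ≡ 1, so inverse 72.
S ≡ 92·12125·48 + 100·15229·119 + 54·19625·72 = 311071100.
311071100 mod 1903625 = 780225.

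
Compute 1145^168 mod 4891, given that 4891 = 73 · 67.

4169

Mod 73: 1145 ≡ 50; by Fermat, exponent reduces to 168 mod 72 = 24; 50^24 ≡ 8 (mod 73).
Mod 67: 1145 ≡ 6; by Fermat, exponent reduces to 168 mod 66 = 36; 6^36 ≡ 15 (mod 67).
Combine by CRT: x ≡ 8 (mod 73), x ≡ 15 (mod 67) ⇒ x ≡ 4169 (mod 4891).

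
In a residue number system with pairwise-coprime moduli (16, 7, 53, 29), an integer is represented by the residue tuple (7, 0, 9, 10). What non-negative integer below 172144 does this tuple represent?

From x ≡ 7 (mod 16) write x = 7 + 16t. Substituting into x ≡ 0 (mod 7) gives 16t ≡ 0 (mod 7), and since 2⁻¹ ≡ 4 (mod 7), t ≡ 0. Hence x ≡ 7 + 16·0 = 7 (mod 112).
From x ≡ 7 (mod 112) write x = 7 + 112t. Substituting into x ≡ 9 (mod 53) gives 112t ≡ 2 (mod 53), and since 6⁻¹ ≡ 9 (mod 53), t ≡ 18. Hence x ≡ 7 + 112·18 = 2023 (mod 5936).
From x ≡ 2023 (mod 5936) write x = 2023 + 5936t. Substituting into x ≡ 10 (mod 29) gives 5936t ≡ 17 (mod 29), and since 20⁻¹ ≡ 16 (mod 29), t ≡ 11. Hence x ≡ 2023 + 5936·11 = 67319 (mod 172144).

67319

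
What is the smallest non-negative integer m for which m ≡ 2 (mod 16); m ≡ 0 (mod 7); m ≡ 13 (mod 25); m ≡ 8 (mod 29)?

10738

The moduli are pairwise coprime; N = 16·7·25·29 = 81200.
N/16 = 5075; 5075 ≡ 3 (mod 16); 3·11 ≡ 1, so inverse 11.
N/7 = 11600; 11600 ≡ 1 (mod 7), inverse 1.
N/25 = 3248; 3248 ≡ 23 (mod 25); 23·12 ≡ 1, so inverse 12.
N/29 = 2800; 2800 ≡ 16 (mod 29); 16·20 ≡ 1, so inverse 20.
m ≡ 2·5075·11 + 0·11600·1 + 13·3248·12 + 8·2800·20 = 1066338.
1066338 mod 81200 = 10738.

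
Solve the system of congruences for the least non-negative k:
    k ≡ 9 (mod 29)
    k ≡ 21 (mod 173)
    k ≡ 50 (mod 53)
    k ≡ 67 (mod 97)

12996127

From k ≡ 9 (mod 29) write k = 9 + 29t. Substituting into k ≡ 21 (mod 173) gives 29t ≡ 12 (mod 173), and since 29⁻¹ ≡ 6 (mod 173), t ≡ 72. Hence k ≡ 9 + 29·72 = 2097 (mod 5017).
From k ≡ 2097 (mod 5017) write k = 2097 + 5017t. Substituting into k ≡ 50 (mod 53) gives 5017t ≡ 20 (mod 53), and since 35⁻¹ ≡ 50 (mod 53), t ≡ 46. Hence k ≡ 2097 + 5017·46 = 232879 (mod 265901).
From k ≡ 232879 (mod 265901) write k = 232879 + 265901t. Substituting into k ≡ 67 (mod 97) gives 265901t ≡ 85 (mod 97), and since 24⁻¹ ≡ 93 (mod 97), t ≡ 48. Hence k ≡ 232879 + 265901·48 = 12996127 (mod 25792397).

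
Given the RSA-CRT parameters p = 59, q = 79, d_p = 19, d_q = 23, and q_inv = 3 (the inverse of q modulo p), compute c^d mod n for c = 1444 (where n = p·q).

m₁ = c^(d_p) mod p: c ≡ 28 (mod 59), and 28^19 mod 59 = 51.
m₂ = c^(d_q) mod q: c ≡ 22 (mod 79), and 22^23 mod 79 = 65.
h = q_inv·(m₁ − m₂) mod p = 3·(51 − 65) mod 59 = 17.
m = m₂ + h·q = 65 + 17·79 = 1408.

1408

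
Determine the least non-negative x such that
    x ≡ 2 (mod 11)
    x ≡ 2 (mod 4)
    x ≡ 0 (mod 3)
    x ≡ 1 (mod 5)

486

Combine the congruences pairwise.
From x ≡ 2 (mod 11) write x = 2 + 11t. Substituting into x ≡ 2 (mod 4) gives 11t ≡ 0 (mod 4), and since 3⁻¹ ≡ 3 (mod 4), t ≡ 0. Hence x ≡ 2 + 11·0 = 2 (mod 44).
From x ≡ 2 (mod 44) write x = 2 + 44t. Substituting into x ≡ 0 (mod 3) gives 44t ≡ 1 (mod 3), and since 2⁻¹ ≡ 2 (mod 3), t ≡ 2. Hence x ≡ 2 + 44·2 = 90 (mod 132).
From x ≡ 90 (mod 132) write x = 90 + 132t. Substituting into x ≡ 1 (mod 5) gives 132t ≡ 1 (mod 5), and since 2⁻¹ ≡ 3 (mod 5), t ≡ 3. Hence x ≡ 90 + 132·3 = 486 (mod 660).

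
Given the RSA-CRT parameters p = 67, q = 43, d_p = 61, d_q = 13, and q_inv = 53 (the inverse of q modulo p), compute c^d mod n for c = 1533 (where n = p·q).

m₁ = c^(d_p) mod p: c ≡ 59 (mod 67), and 59^61 mod 67 = 40.
m₂ = c^(d_q) mod q: c ≡ 28 (mod 43), and 28^13 mod 43 = 34.
h = q_inv·(m₁ − m₂) mod p = 53·(40 − 34) mod 67 = 50.
m = m₂ + h·q = 34 + 50·43 = 2184.

2184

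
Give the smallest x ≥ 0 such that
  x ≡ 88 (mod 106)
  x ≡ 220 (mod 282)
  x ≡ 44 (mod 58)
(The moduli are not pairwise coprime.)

235408

Combine the congruences pairwise.
gcd(106, 282) = 2 and 2 | (220 − 88), so the pair is consistent; merging gives x ≡ 11218 (mod 14946), where 14946 = lcm(106, 282).
gcd(14946, 58) = 2 and 2 | (44 − 11218), so the pair is consistent; merging gives x ≡ 235408 (mod 433434), where 433434 = lcm(14946, 58).
The solution is unique modulo lcm(106, 282, 58) = 433434.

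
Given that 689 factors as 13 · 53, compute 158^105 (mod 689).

Mod 13: 158 ≡ 2; by Fermat, exponent reduces to 105 mod 12 = 9; 2^9 ≡ 5 (mod 13).
Mod 53: 158 ≡ 52; by Fermat, exponent reduces to 105 mod 52 = 1; 52^1 ≡ 52 (mod 53).
Combine by CRT: x ≡ 5 (mod 13), x ≡ 52 (mod 53) ⇒ x ≡ 317 (mod 689).

317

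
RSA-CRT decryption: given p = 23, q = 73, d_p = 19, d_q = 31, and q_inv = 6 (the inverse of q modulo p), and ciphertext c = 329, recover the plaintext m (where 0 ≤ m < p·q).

908

m₁ = c^(d_p) mod p: c ≡ 7 (mod 23), and 7^19 mod 23 = 11.
m₂ = c^(d_q) mod q: c ≡ 37 (mod 73), and 37^31 mod 73 = 32.
h = q_inv·(m₁ − m₂) mod p = 6·(11 − 32) mod 23 = 12.
m = m₂ + h·q = 32 + 12·73 = 908.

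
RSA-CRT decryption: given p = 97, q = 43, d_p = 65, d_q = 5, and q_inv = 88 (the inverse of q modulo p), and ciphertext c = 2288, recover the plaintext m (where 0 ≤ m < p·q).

m₁ = c^(d_p) mod p: c ≡ 57 (mod 97), and 57^65 mod 97 = 82.
m₂ = c^(d_q) mod q: c ≡ 9 (mod 43), and 9^5 mod 43 = 10.
h = q_inv·(m₁ − m₂) mod p = 88·(82 − 10) mod 97 = 31.
m = m₂ + h·q = 10 + 31·43 = 1343.

1343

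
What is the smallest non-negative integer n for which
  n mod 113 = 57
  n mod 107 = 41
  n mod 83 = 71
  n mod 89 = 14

366516

The moduli are pairwise coprime; M = 113·107·83·89 = 89316217.
M/113 = 790409; 790409 ≡ 87 (mod 113); 87·13 ≡ 1, so inverse 13.
M/107 = 834731; 834731 ≡ 24 (mod 107); 24·58 ≡ 1, so inverse 58.
M/83 = 1076099; 1076099 ≡ 4 (mod 83); 4·21 ≡ 1, so inverse 21.
M/89 = 1003553; 1003553 ≡ 78 (mod 89); 78·8 ≡ 1, so inverse 8.
n ≡ 57·790409·13 + 41·834731·58 + 71·1076099·21 + 14·1003553·8 = 4287544932.
4287544932 mod 89316217 = 366516.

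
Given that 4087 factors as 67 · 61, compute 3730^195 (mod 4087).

1099

Mod 67: 3730 ≡ 45; by Fermat, exponent reduces to 195 mod 66 = 63; 45^63 ≡ 27 (mod 67).
Mod 61: 3730 ≡ 9; by Fermat, exponent reduces to 195 mod 60 = 15; 9^15 ≡ 1 (mod 61).
Combine by CRT: x ≡ 27 (mod 67), x ≡ 1 (mod 61) ⇒ x ≡ 1099 (mod 4087).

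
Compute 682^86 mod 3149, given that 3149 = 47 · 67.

Mod 47: 682 ≡ 24; by Fermat, exponent reduces to 86 mod 46 = 40; 24^40 ≡ 17 (mod 47).
Mod 67: 682 ≡ 12; by Fermat, exponent reduces to 86 mod 66 = 20; 12^20 ≡ 23 (mod 67).
Combine by CRT: x ≡ 17 (mod 47), x ≡ 23 (mod 67) ⇒ x ≡ 2837 (mod 3149).

2837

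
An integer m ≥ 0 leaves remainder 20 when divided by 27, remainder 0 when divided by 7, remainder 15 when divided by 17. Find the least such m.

From m ≡ 20 (mod 27) write m = 20 + 27t. Substituting into m ≡ 0 (mod 7) gives 27t ≡ 1 (mod 7), and since 6⁻¹ ≡ 6 (mod 7), t ≡ 6. Hence m ≡ 20 + 27·6 = 182 (mod 189).
From m ≡ 182 (mod 189) write m = 182 + 189t. Substituting into m ≡ 15 (mod 17) gives 189t ≡ 3 (mod 17), and since 2⁻¹ ≡ 9 (mod 17), t ≡ 10. Hence m ≡ 182 + 189·10 = 2072 (mod 3213).

2072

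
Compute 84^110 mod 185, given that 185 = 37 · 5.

26

Mod 37: 84 ≡ 10; by Fermat, exponent reduces to 110 mod 36 = 2; 10^2 ≡ 26 (mod 37).
Mod 5: 84 ≡ 4; by Fermat, exponent reduces to 110 mod 4 = 2; 4^2 ≡ 1 (mod 5).
Combine by CRT: x ≡ 26 (mod 37), x ≡ 1 (mod 5) ⇒ x ≡ 26 (mod 185).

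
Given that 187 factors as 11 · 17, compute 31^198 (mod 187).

Mod 11: 31 ≡ 9; by Fermat, exponent reduces to 198 mod 10 = 8; 9^8 ≡ 3 (mod 11).
Mod 17: 31 ≡ 14; by Fermat, exponent reduces to 198 mod 16 = 6; 14^6 ≡ 15 (mod 17).
Combine by CRT: x ≡ 3 (mod 11), x ≡ 15 (mod 17) ⇒ x ≡ 168 (mod 187).

168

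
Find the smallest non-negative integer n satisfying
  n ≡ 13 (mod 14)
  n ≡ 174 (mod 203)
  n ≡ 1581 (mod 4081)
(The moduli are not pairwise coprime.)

Combine the congruences pairwise.
gcd(14, 203) = 7 and 7 | (174 − 13), so the pair is consistent; merging gives n ≡ 377 (mod 406), where 406 = lcm(14, 203).
gcd(406, 4081) = 7 and 7 | (1581 − 377), so the pair is consistent; merging gives n ≡ 83201 (mod 236698), where 236698 = lcm(406, 4081).
The solution is unique modulo lcm(14, 203, 4081) = 236698.

83201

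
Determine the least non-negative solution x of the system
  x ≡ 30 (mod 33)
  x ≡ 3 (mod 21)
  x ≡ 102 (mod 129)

360

gcd(33, 21) = 3 and 3 | (3 − 30), so the pair is consistent; merging gives x ≡ 129 (mod 231), where 231 = lcm(33, 21).
gcd(231, 129) = 3 and 3 | (102 − 129), so the pair is consistent; merging gives x ≡ 360 (mod 9933), where 9933 = lcm(231, 129).
The solution is unique modulo lcm(33, 21, 129) = 9933.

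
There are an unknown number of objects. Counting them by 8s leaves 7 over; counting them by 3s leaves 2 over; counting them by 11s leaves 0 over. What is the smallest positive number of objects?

From N ≡ 7 (mod 8) write N = 7 + 8t. Substituting into N ≡ 2 (mod 3) gives 8t ≡ 1 (mod 3), and since 2⁻¹ ≡ 2 (mod 3), t ≡ 2. Hence N ≡ 7 + 8·2 = 23 (mod 24).
From N ≡ 23 (mod 24) write N = 23 + 24t. Substituting into N ≡ 0 (mod 11) gives 24t ≡ 10 (mod 11), and since 2⁻¹ ≡ 6 (mod 11), t ≡ 5. Hence N ≡ 23 + 24·5 = 143 (mod 264).

143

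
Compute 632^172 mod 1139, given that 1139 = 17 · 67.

565

Mod 17: 632 ≡ 3; by Fermat, exponent reduces to 172 mod 16 = 12; 3^12 ≡ 4 (mod 17).
Mod 67: 632 ≡ 29; by Fermat, exponent reduces to 172 mod 66 = 40; 29^40 ≡ 29 (mod 67).
Combine by CRT: x ≡ 4 (mod 17), x ≡ 29 (mod 67) ⇒ x ≡ 565 (mod 1139).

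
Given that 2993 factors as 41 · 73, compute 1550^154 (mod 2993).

414

Mod 41: 1550 ≡ 33; by Fermat, exponent reduces to 154 mod 40 = 34; 33^34 ≡ 4 (mod 41).
Mod 73: 1550 ≡ 17; by Fermat, exponent reduces to 154 mod 72 = 10; 17^10 ≡ 49 (mod 73).
Combine by CRT: x ≡ 4 (mod 41), x ≡ 49 (mod 73) ⇒ x ≡ 414 (mod 2993).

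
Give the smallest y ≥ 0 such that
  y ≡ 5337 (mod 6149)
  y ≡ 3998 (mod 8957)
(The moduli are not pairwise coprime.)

2852324

Combine the congruences pairwise.
gcd(6149, 8957) = 13 and 13 | (3998 − 5337), so the pair is consistent; merging gives y ≡ 2852324 (mod 4236661), where 4236661 = lcm(6149, 8957).
The solution is unique modulo lcm(6149, 8957) = 4236661.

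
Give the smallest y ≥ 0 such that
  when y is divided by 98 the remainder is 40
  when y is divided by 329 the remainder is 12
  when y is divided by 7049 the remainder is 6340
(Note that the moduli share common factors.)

2205628

Combine the congruences pairwise.
gcd(98, 329) = 7 and 7 | (12 − 40), so the pair is consistent; merging gives y ≡ 3960 (mod 4606), where 4606 = lcm(98, 329).
gcd(4606, 7049) = 7 and 7 | (6340 − 3960), so the pair is consistent; merging gives y ≡ 2205628 (mod 4638242), where 4638242 = lcm(4606, 7049).
The solution is unique modulo lcm(98, 329, 7049) = 4638242.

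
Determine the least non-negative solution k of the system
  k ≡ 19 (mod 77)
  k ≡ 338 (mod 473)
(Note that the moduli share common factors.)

3176

Combine the congruences pairwise.
gcd(77, 473) = 11 and 11 | (338 − 19), so the pair is consistent; merging gives k ≡ 3176 (mod 3311), where 3311 = lcm(77, 473).
The solution is unique modulo lcm(77, 473) = 3311.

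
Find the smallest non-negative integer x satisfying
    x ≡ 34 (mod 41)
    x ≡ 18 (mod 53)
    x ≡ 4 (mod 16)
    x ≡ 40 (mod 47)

From x ≡ 34 (mod 41) write x = 34 + 41t. Substituting into x ≡ 18 (mod 53) gives 41t ≡ 37 (mod 53), and since 41⁻¹ ≡ 22 (mod 53), t ≡ 19. Hence x ≡ 34 + 41·19 = 813 (mod 2173).
From x ≡ 813 (mod 2173) write x = 813 + 2173t. Substituting into x ≡ 4 (mod 16) gives 2173t ≡ 7 (mod 16), and since 13⁻¹ ≡ 5 (mod 16), t ≡ 3. Hence x ≡ 813 + 2173·3 = 7332 (mod 34768).
From x ≡ 7332 (mod 34768) write x = 7332 + 34768t. Substituting into x ≡ 40 (mod 47) gives 34768t ≡ 40 (mod 47), and since 35⁻¹ ≡ 43 (mod 47), t ≡ 28. Hence x ≡ 7332 + 34768·28 = 980836 (mod 1634096).

980836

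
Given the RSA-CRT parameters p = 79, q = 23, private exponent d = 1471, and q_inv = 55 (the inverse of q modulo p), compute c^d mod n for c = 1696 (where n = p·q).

d_p = d mod (p−1) = 1471 mod 78 = 67; d_q = d mod (q−1) = 19.
m₁ = c^(d_p) mod p: c ≡ 37 (mod 79), and 37^67 mod 79 = 34.
m₂ = c^(d_q) mod q: c ≡ 17 (mod 23), and 17^19 mod 23 = 5.
h = q_inv·(m₁ − m₂) mod p = 55·(34 − 5) mod 79 = 15.
m = m₂ + h·q = 5 + 15·23 = 350.

350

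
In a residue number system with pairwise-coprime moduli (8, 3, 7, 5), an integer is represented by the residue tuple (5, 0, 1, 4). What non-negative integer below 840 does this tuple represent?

309

The moduli are pairwise coprime; N = 8·3·7·5 = 840.
N/8 = 105; 105 ≡ 1 (mod 8), inverse 1.
N/3 = 280; 280 ≡ 1 (mod 3), inverse 1.
N/7 = 120; 120 ≡ 1 (mod 7), inverse 1.
N/5 = 168; 168 ≡ 3 (mod 5); 3·2 ≡ 1, so inverse 2.
x ≡ 5·105·1 + 0·280·1 + 1·120·1 + 4·168·2 = 1989.
1989 mod 840 = 309.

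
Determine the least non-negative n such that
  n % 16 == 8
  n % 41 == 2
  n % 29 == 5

The moduli are pairwise coprime; M = 16·41·29 = 19024.
M/16 = 1189; 1189 ≡ 5 (mod 16); 5·13 ≡ 1, so inverse 13.
M/41 = 464; 464 ≡ 13 (mod 41); 13·19 ≡ 1, so inverse 19.
M/29 = 656; 656 ≡ 18 (mod 29); 18·21 ≡ 1, so inverse 21.
n ≡ 8·1189·13 + 2·464·19 + 5·656·21 = 210168.
210168 mod 19024 = 904.

904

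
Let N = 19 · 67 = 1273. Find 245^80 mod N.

959

Mod 19: 245 ≡ 17; by Fermat, exponent reduces to 80 mod 18 = 8; 17^8 ≡ 9 (mod 19).
Mod 67: 245 ≡ 44; by Fermat, exponent reduces to 80 mod 66 = 14; 44^14 ≡ 21 (mod 67).
Combine by CRT: x ≡ 9 (mod 19), x ≡ 21 (mod 67) ⇒ x ≡ 959 (mod 1273).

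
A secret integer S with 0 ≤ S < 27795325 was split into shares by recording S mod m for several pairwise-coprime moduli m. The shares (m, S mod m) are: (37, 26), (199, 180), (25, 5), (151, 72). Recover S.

16218680

The moduli are pairwise coprime; N = 37·199·25·151 = 27795325.
N/37 = 751225; 751225 ≡ 14 (mod 37); 14·8 ≡ 1, so inverse 8.
N/199 = 139675; 139675 ≡ 176 (mod 199); 176·173 ≡ 1, so inverse 173.
N/25 = 1111813; 1111813 ≡ 13 (mod 25); 13·2 ≡ 1, so inverse 2.
N/151 = 184075; 184075 ≡ 6 (mod 151); 6·126 ≡ 1, so inverse 126.
S ≡ 26·751225·8 + 180·139675·173 + 5·1111813·2 + 72·184075·126 = 6186780830.
6186780830 mod 27795325 = 16218680.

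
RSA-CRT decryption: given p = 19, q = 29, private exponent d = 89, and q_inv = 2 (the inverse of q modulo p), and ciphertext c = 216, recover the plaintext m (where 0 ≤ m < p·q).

296

d_p = d mod (p−1) = 89 mod 18 = 17; d_q = d mod (q−1) = 5.
m₁ = c^(d_p) mod p: c ≡ 7 (mod 19), and 7^17 mod 19 = 11.
m₂ = c^(d_q) mod q: c ≡ 13 (mod 29), and 13^5 mod 29 = 6.
h = q_inv·(m₁ − m₂) mod p = 2·(11 − 6) mod 19 = 10.
m = m₂ + h·q = 6 + 10·29 = 296.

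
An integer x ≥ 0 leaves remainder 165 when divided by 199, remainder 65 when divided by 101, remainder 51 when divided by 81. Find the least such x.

From x ≡ 165 (mod 199) write x = 165 + 199t. Substituting into x ≡ 65 (mod 101) gives 199t ≡ 1 (mod 101), and since 98⁻¹ ≡ 67 (mod 101), t ≡ 67. Hence x ≡ 165 + 199·67 = 13498 (mod 20099).
From x ≡ 13498 (mod 20099) write x = 13498 + 20099t. Substituting into x ≡ 51 (mod 81) gives 20099t ≡ 80 (mod 81), and since 11⁻¹ ≡ 59 (mod 81), t ≡ 22. Hence x ≡ 13498 + 20099·22 = 455676 (mod 1628019).

455676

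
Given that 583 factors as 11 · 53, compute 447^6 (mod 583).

Mod 11: 447 ≡ 7; 7^6 ≡ 4 (mod 11).
Mod 53: 447 ≡ 23; 23^6 ≡ 52 (mod 53).
Combine by CRT: x ≡ 4 (mod 11), x ≡ 52 (mod 53) ⇒ x ≡ 158 (mod 583).

158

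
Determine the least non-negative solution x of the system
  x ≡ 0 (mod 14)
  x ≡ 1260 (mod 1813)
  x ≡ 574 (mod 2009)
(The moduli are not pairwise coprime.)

Combine the congruences pairwise.
gcd(14, 1813) = 7 and 7 | (1260 − 0), so the pair is consistent; merging gives x ≡ 1260 (mod 3626), where 3626 = lcm(14, 1813).
gcd(3626, 2009) = 49 and 49 | (574 − 1260), so the pair is consistent; merging gives x ≡ 44772 (mod 148666), where 148666 = lcm(3626, 2009).
The solution is unique modulo lcm(14, 1813, 2009) = 148666.

44772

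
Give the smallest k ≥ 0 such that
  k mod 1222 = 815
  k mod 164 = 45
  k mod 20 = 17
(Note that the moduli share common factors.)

356417

gcd(1222, 164) = 2 and 2 | (45 − 815), so the pair is consistent; merging gives k ≡ 55805 (mod 100204), where 100204 = lcm(1222, 164).
gcd(100204, 20) = 4 and 4 | (17 − 55805), so the pair is consistent; merging gives k ≡ 356417 (mod 501020), where 501020 = lcm(100204, 20).
The solution is unique modulo lcm(1222, 164, 20) = 501020.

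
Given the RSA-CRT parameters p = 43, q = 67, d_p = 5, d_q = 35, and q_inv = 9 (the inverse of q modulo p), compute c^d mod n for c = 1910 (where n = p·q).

m₁ = c^(d_p) mod p: c ≡ 18 (mod 43), and 18^5 mod 43 = 19.
m₂ = c^(d_q) mod q: c ≡ 34 (mod 67), and 34^35 mod 67 = 50.
h = q_inv·(m₁ − m₂) mod p = 9·(19 − 50) mod 43 = 22.
m = m₂ + h·q = 50 + 22·67 = 1524.

1524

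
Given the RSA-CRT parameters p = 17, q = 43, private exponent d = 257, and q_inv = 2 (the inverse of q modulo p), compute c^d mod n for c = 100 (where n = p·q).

d_p = d mod (p−1) = 257 mod 16 = 1; d_q = d mod (q−1) = 5.
m₁ = c^(d_p) mod p: c ≡ 15 (mod 17), and 15^1 mod 17 = 15.
m₂ = c^(d_q) mod q: c ≡ 14 (mod 43), and 14^5 mod 43 = 23.
h = q_inv·(m₁ − m₂) mod p = 2·(15 − 23) mod 17 = 1.
m = m₂ + h·q = 23 + 1·43 = 66.

66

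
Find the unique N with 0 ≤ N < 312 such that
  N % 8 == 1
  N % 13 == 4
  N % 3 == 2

The moduli are pairwise coprime; M = 8·13·3 = 312.
M/8 = 39; 39 ≡ 7 (mod 8); 7·7 ≡ 1, so inverse 7.
M/13 = 24; 24 ≡ 11 (mod 13); 11·6 ≡ 1, so inverse 6.
M/3 = 104; 104 ≡ 2 (mod 3); 2·2 ≡ 1, so inverse 2.
N ≡ 1·39·7 + 4·24·6 + 2·104·2 = 1265.
1265 mod 312 = 17.

17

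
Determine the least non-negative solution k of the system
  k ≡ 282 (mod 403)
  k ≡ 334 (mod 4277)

gcd(403, 4277) = 13 and 13 | (334 − 282), so the pair is consistent; merging gives k ≡ 90151 (mod 132587), where 132587 = lcm(403, 4277).
The solution is unique modulo lcm(403, 4277) = 132587.

90151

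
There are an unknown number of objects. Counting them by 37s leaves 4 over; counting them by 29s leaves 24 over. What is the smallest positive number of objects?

From N ≡ 4 (mod 37) write N = 4 + 37t. Substituting into N ≡ 24 (mod 29) gives 37t ≡ 20 (mod 29), and since 8⁻¹ ≡ 11 (mod 29), t ≡ 17. Hence N ≡ 4 + 37·17 = 633 (mod 1073).

633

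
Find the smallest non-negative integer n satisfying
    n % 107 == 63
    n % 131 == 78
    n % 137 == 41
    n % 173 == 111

193867371

The moduli are pairwise coprime; M = 107·131·137·173 = 332216917.
M/107 = 3104831; 3104831 ≡ 12 (mod 107); 12·9 ≡ 1, so inverse 9.
M/131 = 2536007; 2536007 ≡ 109 (mod 131); 109·125 ≡ 1, so inverse 125.
M/137 = 2424941; 2424941 ≡ 41 (mod 137); 41·127 ≡ 1, so inverse 127.
M/173 = 1920329; 1920329 ≡ 29 (mod 173); 29·6 ≡ 1, so inverse 6.
n ≡ 63·3104831·9 + 78·2536007·125 + 41·2424941·127 + 111·1920329·6 = 40392114328.
40392114328 mod 332216917 = 193867371.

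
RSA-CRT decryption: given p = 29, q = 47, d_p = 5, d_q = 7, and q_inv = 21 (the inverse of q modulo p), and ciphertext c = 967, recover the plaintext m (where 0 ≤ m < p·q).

820

m₁ = c^(d_p) mod p: c ≡ 10 (mod 29), and 10^5 mod 29 = 8.
m₂ = c^(d_q) mod q: c ≡ 27 (mod 47), and 27^7 mod 47 = 21.
h = q_inv·(m₁ − m₂) mod p = 21·(8 − 21) mod 29 = 17.
m = m₂ + h·q = 21 + 17·47 = 820.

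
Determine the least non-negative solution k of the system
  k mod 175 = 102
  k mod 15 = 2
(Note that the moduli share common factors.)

452

gcd(175, 15) = 5 and 5 | (2 − 102), so the pair is consistent; merging gives k ≡ 452 (mod 525), where 525 = lcm(175, 15).
The solution is unique modulo lcm(175, 15) = 525.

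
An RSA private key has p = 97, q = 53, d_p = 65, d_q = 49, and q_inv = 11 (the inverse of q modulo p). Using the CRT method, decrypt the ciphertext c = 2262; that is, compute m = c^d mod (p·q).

1600

m₁ = c^(d_p) mod p: c ≡ 31 (mod 97), and 31^65 mod 97 = 48.
m₂ = c^(d_q) mod q: c ≡ 36 (mod 53), and 36^49 mod 53 = 10.
h = q_inv·(m₁ − m₂) mod p = 11·(48 − 10) mod 97 = 30.
m = m₂ + h·q = 10 + 30·53 = 1600.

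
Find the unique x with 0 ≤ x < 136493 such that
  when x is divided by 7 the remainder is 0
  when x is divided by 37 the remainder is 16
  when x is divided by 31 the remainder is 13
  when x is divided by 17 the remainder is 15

125594

Combine the congruences pairwise.
From x ≡ 0 (mod 7) write x = 0 + 7t. Substituting into x ≡ 16 (mod 37) gives 7t ≡ 16 (mod 37), and since 7⁻¹ ≡ 16 (mod 37), t ≡ 34. Hence x ≡ 0 + 7·34 = 238 (mod 259).
From x ≡ 238 (mod 259) write x = 238 + 259t. Substituting into x ≡ 13 (mod 31) gives 259t ≡ 23 (mod 31), and since 11⁻¹ ≡ 17 (mod 31), t ≡ 19. Hence x ≡ 238 + 259·19 = 5159 (mod 8029).
From x ≡ 5159 (mod 8029) write x = 5159 + 8029t. Substituting into x ≡ 15 (mod 17) gives 8029t ≡ 7 (mod 17), and since 5⁻¹ ≡ 7 (mod 17), t ≡ 15. Hence x ≡ 5159 + 8029·15 = 125594 (mod 136493).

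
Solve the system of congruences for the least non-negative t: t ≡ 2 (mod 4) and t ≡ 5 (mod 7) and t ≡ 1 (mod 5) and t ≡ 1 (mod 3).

The moduli are pairwise coprime; N = 4·7·5·3 = 420.
N/4 = 105; 105 ≡ 1 (mod 4), inverse 1.
N/7 = 60; 60 ≡ 4 (mod 7); 4·2 ≡ 1, so inverse 2.
N/5 = 84; 84 ≡ 4 (mod 5); 4·4 ≡ 1, so inverse 4.
N/3 = 140; 140 ≡ 2 (mod 3); 2·2 ≡ 1, so inverse 2.
t ≡ 2·105·1 + 5·60·2 + 1·84·4 + 1·140·2 = 1426.
1426 mod 420 = 166.

166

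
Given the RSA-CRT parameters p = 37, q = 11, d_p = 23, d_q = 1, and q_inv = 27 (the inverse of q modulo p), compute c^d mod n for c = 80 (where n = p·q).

m₁ = c^(d_p) mod p: c ≡ 6 (mod 37), and 6^23 mod 37 = 31.
m₂ = c^(d_q) mod q: c ≡ 3 (mod 11), and 3^1 mod 11 = 3.
h = q_inv·(m₁ − m₂) mod p = 27·(31 − 3) mod 37 = 16.
m = m₂ + h·q = 3 + 16·11 = 179.

179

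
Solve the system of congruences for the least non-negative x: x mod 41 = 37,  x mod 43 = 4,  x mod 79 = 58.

49196

From x ≡ 37 (mod 41) write x = 37 + 41t. Substituting into x ≡ 4 (mod 43) gives 41t ≡ 10 (mod 43), and since 41⁻¹ ≡ 21 (mod 43), t ≡ 38. Hence x ≡ 37 + 41·38 = 1595 (mod 1763).
From x ≡ 1595 (mod 1763) write x = 1595 + 1763t. Substituting into x ≡ 58 (mod 79) gives 1763t ≡ 43 (mod 79), and since 25⁻¹ ≡ 19 (mod 79), t ≡ 27. Hence x ≡ 1595 + 1763·27 = 49196 (mod 139277).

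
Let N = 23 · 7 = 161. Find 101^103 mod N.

Mod 23: 101 ≡ 9; by Fermat, exponent reduces to 103 mod 22 = 15; 9^15 ≡ 6 (mod 23).
Mod 7: 101 ≡ 3; by Fermat, exponent reduces to 103 mod 6 = 1; 3^1 ≡ 3 (mod 7).
Combine by CRT: x ≡ 6 (mod 23), x ≡ 3 (mod 7) ⇒ x ≡ 52 (mod 161).

52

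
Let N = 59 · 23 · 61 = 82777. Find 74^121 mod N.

Mod 59: 74 ≡ 15; by Fermat, exponent reduces to 121 mod 58 = 5; 15^5 ≡ 45 (mod 59).
Mod 23: 74 ≡ 5; by Fermat, exponent reduces to 121 mod 22 = 11; 5^11 ≡ 22 (mod 23).
Mod 61: 74 ≡ 13; by Fermat, exponent reduces to 121 mod 60 = 1; 13^1 ≡ 13 (mod 61).
Combine by CRT: x ≡ 45 (mod 59), x ≡ 22 (mod 23), x ≡ 13 (mod 61) ⇒ x ≡ 8187 (mod 82777).

8187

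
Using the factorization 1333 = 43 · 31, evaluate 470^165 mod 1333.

Mod 43: 470 ≡ 40; by Fermat, exponent reduces to 165 mod 42 = 39; 40^39 ≡ 35 (mod 43).
Mod 31: 470 ≡ 5; by Fermat, exponent reduces to 165 mod 30 = 15; 5^15 ≡ 1 (mod 31).
Combine by CRT: x ≡ 35 (mod 43), x ≡ 1 (mod 31) ⇒ x ≡ 1024 (mod 1333).

1024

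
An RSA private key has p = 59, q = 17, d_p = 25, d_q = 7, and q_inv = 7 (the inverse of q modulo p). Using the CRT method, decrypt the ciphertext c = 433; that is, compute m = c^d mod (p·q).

848

m₁ = c^(d_p) mod p: c ≡ 20 (mod 59), and 20^25 mod 59 = 22.
m₂ = c^(d_q) mod q: c ≡ 8 (mod 17), and 8^7 mod 17 = 15.
h = q_inv·(m₁ − m₂) mod p = 7·(22 − 15) mod 59 = 49.
m = m₂ + h·q = 15 + 49·17 = 848.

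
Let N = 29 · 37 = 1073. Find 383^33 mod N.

526

Mod 29: 383 ≡ 6; by Fermat, exponent reduces to 33 mod 28 = 5; 6^5 ≡ 4 (mod 29).
Mod 37: 383 ≡ 13; 13^33 ≡ 8 (mod 37).
Combine by CRT: x ≡ 4 (mod 29), x ≡ 8 (mod 37) ⇒ x ≡ 526 (mod 1073).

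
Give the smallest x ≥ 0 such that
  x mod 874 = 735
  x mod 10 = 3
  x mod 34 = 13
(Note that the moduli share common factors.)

gcd(874, 10) = 2 and 2 | (3 − 735), so the pair is consistent; merging gives x ≡ 2483 (mod 4370), where 4370 = lcm(874, 10).
gcd(4370, 34) = 2 and 2 | (13 − 2483), so the pair is consistent; merging gives x ≡ 54923 (mod 74290), where 74290 = lcm(4370, 34).
The solution is unique modulo lcm(874, 10, 34) = 74290.

54923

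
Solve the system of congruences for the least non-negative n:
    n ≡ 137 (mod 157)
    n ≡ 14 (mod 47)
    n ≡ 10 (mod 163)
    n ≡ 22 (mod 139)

The moduli are pairwise coprime; M = 157·47·163·139 = 167186003.
M/157 = 1064879; 1064879 ≡ 105 (mod 157); 105·3 ≡ 1, so inverse 3.
M/47 = 3557149; 3557149 ≡ 1 (mod 47), inverse 1.
M/163 = 1025681; 1025681 ≡ 85 (mod 163); 85·140 ≡ 1, so inverse 140.
M/139 = 1202777; 1202777 ≡ 10 (mod 139); 10·14 ≡ 1, so inverse 14.
n ≡ 137·1064879·3 + 14·3557149·1 + 10·1025681·140 + 22·1202777·14 = 2293874071.
2293874071 mod 167186003 = 120456032.

120456032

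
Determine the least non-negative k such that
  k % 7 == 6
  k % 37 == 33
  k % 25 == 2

From k ≡ 6 (mod 7) write k = 6 + 7t. Substituting into k ≡ 33 (mod 37) gives 7t ≡ 27 (mod 37), and since 7⁻¹ ≡ 16 (mod 37), t ≡ 25. Hence k ≡ 6 + 7·25 = 181 (mod 259).
From k ≡ 181 (mod 259) write k = 181 + 259t. Substituting into k ≡ 2 (mod 25) gives 259t ≡ 21 (mod 25), and since 9⁻¹ ≡ 14 (mod 25), t ≡ 19. Hence k ≡ 181 + 259·19 = 5102 (mod 6475).

5102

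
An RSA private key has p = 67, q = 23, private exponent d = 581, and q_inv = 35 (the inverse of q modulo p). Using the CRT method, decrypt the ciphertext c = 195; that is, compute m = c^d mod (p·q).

d_p = d mod (p−1) = 581 mod 66 = 53; d_q = d mod (q−1) = 9.
m₁ = c^(d_p) mod p: c ≡ 61 (mod 67), and 61^53 mod 67 = 12.
m₂ = c^(d_q) mod q: c ≡ 11 (mod 23), and 11^9 mod 23 = 19.
h = q_inv·(m₁ − m₂) mod p = 35·(12 − 19) mod 67 = 23.
m = m₂ + h·q = 19 + 23·23 = 548.

548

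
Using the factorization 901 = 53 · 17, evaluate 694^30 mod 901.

223

Mod 53: 694 ≡ 5; 5^30 ≡ 11 (mod 53).
Mod 17: 694 ≡ 14; by Fermat, exponent reduces to 30 mod 16 = 14; 14^14 ≡ 2 (mod 17).
Combine by CRT: x ≡ 11 (mod 53), x ≡ 2 (mod 17) ⇒ x ≡ 223 (mod 901).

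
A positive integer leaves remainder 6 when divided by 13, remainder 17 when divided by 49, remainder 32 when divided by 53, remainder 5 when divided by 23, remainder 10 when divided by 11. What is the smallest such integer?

7086397

From k ≡ 6 (mod 13) write k = 6 + 13t. Substituting into k ≡ 17 (mod 49) gives 13t ≡ 11 (mod 49), and since 13⁻¹ ≡ 34 (mod 49), t ≡ 31. Hence k ≡ 6 + 13·31 = 409 (mod 637).
From k ≡ 409 (mod 637) write k = 409 + 637t. Substituting into k ≡ 32 (mod 53) gives 637t ≡ 47 (mod 53), and since 1⁻¹ ≡ 1 (mod 53), t ≡ 47. Hence k ≡ 409 + 637·47 = 30348 (mod 33761).
From k ≡ 30348 (mod 33761) write k = 30348 + 33761t. Substituting into k ≡ 5 (mod 23) gives 33761t ≡ 17 (mod 23), and since 20⁻¹ ≡ 15 (mod 23), t ≡ 2. Hence k ≡ 30348 + 33761·2 = 97870 (mod 776503).
From k ≡ 97870 (mod 776503) write k = 97870 + 776503t. Substituting into k ≡ 10 (mod 11) gives 776503t ≡ 7 (mod 11), and since 2⁻¹ ≡ 6 (mod 11), t ≡ 9. Hence k ≡ 97870 + 776503·9 = 7086397 (mod 8541533).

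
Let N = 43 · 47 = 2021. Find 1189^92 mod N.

Mod 43: 1189 ≡ 28; by Fermat, exponent reduces to 92 mod 42 = 8; 28^8 ≡ 24 (mod 43).
Mod 47: 1189 ≡ 14; since 46 | 92, by Fermat 14^92 ≡ 1 (mod 47).
Combine by CRT: x ≡ 24 (mod 43), x ≡ 1 (mod 47) ⇒ x ≡ 1787 (mod 2021).

1787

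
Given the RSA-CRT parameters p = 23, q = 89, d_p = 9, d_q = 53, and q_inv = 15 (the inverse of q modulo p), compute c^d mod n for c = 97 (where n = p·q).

655

m₁ = c^(d_p) mod p: c ≡ 5 (mod 23), and 5^9 mod 23 = 11.
m₂ = c^(d_q) mod q: c ≡ 8 (mod 89), and 8^53 mod 89 = 32.
h = q_inv·(m₁ − m₂) mod p = 15·(11 − 32) mod 23 = 7.
m = m₂ + h·q = 32 + 7·89 = 655.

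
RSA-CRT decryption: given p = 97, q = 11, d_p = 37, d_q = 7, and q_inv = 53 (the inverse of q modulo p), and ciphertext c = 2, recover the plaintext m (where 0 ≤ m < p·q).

150

m₁ = c^(d_p) mod p: c ≡ 2 (mod 97), and 2^37 mod 97 = 53.
m₂ = c^(d_q) mod q: c ≡ 2 (mod 11), and 2^7 mod 11 = 7.
h = q_inv·(m₁ − m₂) mod p = 53·(53 − 7) mod 97 = 13.
m = m₂ + h·q = 7 + 13·11 = 150.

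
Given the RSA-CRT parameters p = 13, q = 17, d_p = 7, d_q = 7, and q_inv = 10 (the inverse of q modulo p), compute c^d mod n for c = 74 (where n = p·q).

48

m₁ = c^(d_p) mod p: c ≡ 9 (mod 13), and 9^7 mod 13 = 9.
m₂ = c^(d_q) mod q: c ≡ 6 (mod 17), and 6^7 mod 17 = 14.
h = q_inv·(m₁ − m₂) mod p = 10·(9 − 14) mod 13 = 2.
m = m₂ + h·q = 14 + 2·17 = 48.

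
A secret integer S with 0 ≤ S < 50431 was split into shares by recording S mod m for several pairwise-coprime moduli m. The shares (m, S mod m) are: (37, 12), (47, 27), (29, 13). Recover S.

2565

The moduli are pairwise coprime; N = 37·47·29 = 50431.
N/37 = 1363; 1363 ≡ 31 (mod 37); 31·6 ≡ 1, so inverse 6.
N/47 = 1073; 1073 ≡ 39 (mod 47); 39·41 ≡ 1, so inverse 41.
N/29 = 1739; 1739 ≡ 28 (mod 29); 28·28 ≡ 1, so inverse 28.
S ≡ 12·1363·6 + 27·1073·41 + 13·1739·28 = 1918943.
1918943 mod 50431 = 2565.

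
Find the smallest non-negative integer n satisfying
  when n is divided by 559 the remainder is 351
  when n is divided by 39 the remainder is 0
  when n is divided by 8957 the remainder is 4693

Combine the congruences pairwise.
gcd(559, 39) = 13 and 13 | (0 − 351), so the pair is consistent; merging gives n ≡ 351 (mod 1677), where 1677 = lcm(559, 39).
gcd(1677, 8957) = 13 and 13 | (4693 − 351), so the pair is consistent; merging gives n ≡ 94263 (mod 1155453), where 1155453 = lcm(1677, 8957).
The solution is unique modulo lcm(559, 39, 8957) = 1155453.

94263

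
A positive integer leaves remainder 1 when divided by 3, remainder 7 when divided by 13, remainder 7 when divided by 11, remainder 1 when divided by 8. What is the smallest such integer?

865

Combine the congruences pairwise.
From k ≡ 1 (mod 3) write k = 1 + 3t. Substituting into k ≡ 7 (mod 13) gives 3t ≡ 6 (mod 13), and since 3⁻¹ ≡ 9 (mod 13), t ≡ 2. Hence k ≡ 1 + 3·2 = 7 (mod 39).
From k ≡ 7 (mod 39) write k = 7 + 39t. Substituting into k ≡ 7 (mod 11) gives 39t ≡ 0 (mod 11), and since 6⁻¹ ≡ 2 (mod 11), t ≡ 0. Hence k ≡ 7 + 39·0 = 7 (mod 429).
From k ≡ 7 (mod 429) write k = 7 + 429t. Substituting into k ≡ 1 (mod 8) gives 429t ≡ 2 (mod 8), and since 5⁻¹ ≡ 5 (mod 8), t ≡ 2. Hence k ≡ 7 + 429·2 = 865 (mod 3432).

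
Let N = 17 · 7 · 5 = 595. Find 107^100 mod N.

506

Mod 17: 107 ≡ 5; by Fermat, exponent reduces to 100 mod 16 = 4; 5^4 ≡ 13 (mod 17).
Mod 7: 107 ≡ 2; by Fermat, exponent reduces to 100 mod 6 = 4; 2^4 ≡ 2 (mod 7).
Mod 5: 107 ≡ 2; since 4 | 100, by Fermat 2^100 ≡ 1 (mod 5).
Combine by CRT: x ≡ 13 (mod 17), x ≡ 2 (mod 7), x ≡ 1 (mod 5) ⇒ x ≡ 506 (mod 595).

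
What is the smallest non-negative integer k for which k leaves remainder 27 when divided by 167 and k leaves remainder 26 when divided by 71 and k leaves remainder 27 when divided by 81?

311148

The moduli are pairwise coprime; N = 167·71·81 = 960417.
N/167 = 5751; 5751 ≡ 73 (mod 167); 73·151 ≡ 1, so inverse 151.
N/71 = 13527; 13527 ≡ 37 (mod 71); 37·48 ≡ 1, so inverse 48.
N/81 = 11857; 11857 ≡ 31 (mod 81); 31·34 ≡ 1, so inverse 34.
k ≡ 27·5751·151 + 26·13527·48 + 27·11857·34 = 51213249.
51213249 mod 960417 = 311148.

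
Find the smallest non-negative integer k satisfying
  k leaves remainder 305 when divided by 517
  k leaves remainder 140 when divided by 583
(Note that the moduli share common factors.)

15298

gcd(517, 583) = 11 and 11 | (140 − 305), so the pair is consistent; merging gives k ≡ 15298 (mod 27401), where 27401 = lcm(517, 583).
The solution is unique modulo lcm(517, 583) = 27401.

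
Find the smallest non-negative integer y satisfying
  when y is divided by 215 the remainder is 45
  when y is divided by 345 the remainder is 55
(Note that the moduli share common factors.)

11440

gcd(215, 345) = 5 and 5 | (55 − 45), so the pair is consistent; merging gives y ≡ 11440 (mod 14835), where 14835 = lcm(215, 345).
The solution is unique modulo lcm(215, 345) = 14835.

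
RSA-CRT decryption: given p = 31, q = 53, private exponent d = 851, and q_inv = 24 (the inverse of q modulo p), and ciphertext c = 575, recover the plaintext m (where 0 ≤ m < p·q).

1293

d_p = d mod (p−1) = 851 mod 30 = 11; d_q = d mod (q−1) = 19.
m₁ = c^(d_p) mod p: c ≡ 17 (mod 31), and 17^11 mod 31 = 22.
m₂ = c^(d_q) mod q: c ≡ 45 (mod 53), and 45^19 mod 53 = 21.
h = q_inv·(m₁ − m₂) mod p = 24·(22 − 21) mod 31 = 24.
m = m₂ + h·q = 21 + 24·53 = 1293.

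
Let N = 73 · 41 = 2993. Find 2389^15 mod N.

Mod 73: 2389 ≡ 53; 53^15 ≡ 52 (mod 73).
Mod 41: 2389 ≡ 11; 11^15 ≡ 27 (mod 41).
Combine by CRT: x ≡ 52 (mod 73), x ≡ 27 (mod 41) ⇒ x ≡ 1585 (mod 2993).

1585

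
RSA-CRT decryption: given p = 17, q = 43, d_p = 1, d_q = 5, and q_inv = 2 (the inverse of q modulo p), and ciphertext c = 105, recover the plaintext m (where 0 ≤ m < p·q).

632

m₁ = c^(d_p) mod p: c ≡ 3 (mod 17), and 3^1 mod 17 = 3.
m₂ = c^(d_q) mod q: c ≡ 19 (mod 43), and 19^5 mod 43 = 30.
h = q_inv·(m₁ − m₂) mod p = 2·(3 − 30) mod 17 = 14.
m = m₂ + h·q = 30 + 14·43 = 632.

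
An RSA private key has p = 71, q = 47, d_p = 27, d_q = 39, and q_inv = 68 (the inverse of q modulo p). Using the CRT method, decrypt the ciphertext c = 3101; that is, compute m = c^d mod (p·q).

m₁ = c^(d_p) mod p: c ≡ 48 (mod 71), and 48^27 mod 71 = 37.
m₂ = c^(d_q) mod q: c ≡ 46 (mod 47), and 46^39 mod 47 = 46.
h = q_inv·(m₁ − m₂) mod p = 68·(37 − 46) mod 71 = 27.
m = m₂ + h·q = 46 + 27·47 = 1315.

1315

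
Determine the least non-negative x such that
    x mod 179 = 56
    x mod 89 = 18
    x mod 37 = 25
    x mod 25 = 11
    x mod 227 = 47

2685513786

The moduli are pairwise coprime; N = 179·89·37·25·227 = 3345111725.
N/179 = 18687775; 18687775 ≡ 175 (mod 179); 175·134 ≡ 1, so inverse 134.
N/89 = 37585525; 37585525 ≡ 24 (mod 89); 24·26 ≡ 1, so inverse 26.
N/37 = 90408425; 90408425 ≡ 35 (mod 37); 35·18 ≡ 1, so inverse 18.
N/25 = 133804469; 133804469 ≡ 19 (mod 25); 19·4 ≡ 1, so inverse 4.
N/227 = 14736175; 14736175 ≡ 16 (mod 227); 16·71 ≡ 1, so inverse 71.
x ≡ 56·18687775·134 + 18·37585525·26 + 25·90408425·18 + 11·133804469·4 + 47·14736175·71 = 253568893161.
253568893161 mod 3345111725 = 2685513786.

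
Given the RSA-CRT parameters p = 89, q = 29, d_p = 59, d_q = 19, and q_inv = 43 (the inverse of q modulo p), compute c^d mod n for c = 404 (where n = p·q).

m₁ = c^(d_p) mod p: c ≡ 48 (mod 89), and 48^59 mod 89 = 38.
m₂ = c^(d_q) mod q: c ≡ 27 (mod 29), and 27^19 mod 29 = 3.
h = q_inv·(m₁ − m₂) mod p = 43·(38 − 3) mod 89 = 81.
m = m₂ + h·q = 3 + 81·29 = 2352.

2352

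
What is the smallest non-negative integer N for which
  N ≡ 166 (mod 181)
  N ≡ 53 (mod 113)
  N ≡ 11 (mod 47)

The moduli are pairwise coprime; M = 181·113·47 = 961291.
M/181 = 5311; 5311 ≡ 62 (mod 181); 62·73 ≡ 1, so inverse 73.
M/113 = 8507; 8507 ≡ 32 (mod 113); 32·53 ≡ 1, so inverse 53.
M/47 = 20453; 20453 ≡ 8 (mod 47); 8·6 ≡ 1, so inverse 6.
N ≡ 166·5311·73 + 53·8507·53 + 11·20453·6 = 89604759.
89604759 mod 961291 = 204696.

204696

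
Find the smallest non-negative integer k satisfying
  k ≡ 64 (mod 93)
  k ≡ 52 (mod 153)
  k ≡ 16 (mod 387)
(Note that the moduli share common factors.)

Combine the congruences pairwise.
gcd(93, 153) = 3 and 3 | (52 − 64), so the pair is consistent; merging gives k ≡ 3877 (mod 4743), where 4743 = lcm(93, 153).
gcd(4743, 387) = 9 and 9 | (16 − 3877), so the pair is consistent; merging gives k ≡ 22849 (mod 203949), where 203949 = lcm(4743, 387).
The solution is unique modulo lcm(93, 153, 387) = 203949.

22849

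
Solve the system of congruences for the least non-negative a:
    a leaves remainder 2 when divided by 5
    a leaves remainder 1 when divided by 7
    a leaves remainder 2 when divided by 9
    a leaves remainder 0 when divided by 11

The moduli are pairwise coprime; N = 5·7·9·11 = 3465.
N/5 = 693; 693 ≡ 3 (mod 5); 3·2 ≡ 1, so inverse 2.
N/7 = 495; 495 ≡ 5 (mod 7); 5·3 ≡ 1, so inverse 3.
N/9 = 385; 385 ≡ 7 (mod 9); 7·4 ≡ 1, so inverse 4.
N/11 = 315; 315 ≡ 7 (mod 11); 7·8 ≡ 1, so inverse 8.
a ≡ 2·693·2 + 1·495·3 + 2·385·4 + 0·315·8 = 7337.
7337 mod 3465 = 407.

407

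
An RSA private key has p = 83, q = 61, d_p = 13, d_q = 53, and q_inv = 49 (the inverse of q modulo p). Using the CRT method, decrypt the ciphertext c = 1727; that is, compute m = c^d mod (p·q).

4621

m₁ = c^(d_p) mod p: c ≡ 67 (mod 83), and 67^13 mod 83 = 56.
m₂ = c^(d_q) mod q: c ≡ 19 (mod 61), and 19^53 mod 61 = 46.
h = q_inv·(m₁ − m₂) mod p = 49·(56 − 46) mod 83 = 75.
m = m₂ + h·q = 46 + 75·61 = 4621.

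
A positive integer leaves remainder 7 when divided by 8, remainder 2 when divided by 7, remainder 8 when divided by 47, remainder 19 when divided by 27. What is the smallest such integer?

27127

Combine the congruences pairwise.
From m ≡ 7 (mod 8) write m = 7 + 8t. Substituting into m ≡ 2 (mod 7) gives 8t ≡ 2 (mod 7), and since 1⁻¹ ≡ 1 (mod 7), t ≡ 2. Hence m ≡ 7 + 8·2 = 23 (mod 56).
From m ≡ 23 (mod 56) write m = 23 + 56t. Substituting into m ≡ 8 (mod 47) gives 56t ≡ 32 (mod 47), and since 9⁻¹ ≡ 21 (mod 47), t ≡ 14. Hence m ≡ 23 + 56·14 = 807 (mod 2632).
From m ≡ 807 (mod 2632) write m = 807 + 2632t. Substituting into m ≡ 19 (mod 27) gives 2632t ≡ 22 (mod 27), and since 13⁻¹ ≡ 25 (mod 27), t ≡ 10. Hence m ≡ 807 + 2632·10 = 27127 (mod 71064).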